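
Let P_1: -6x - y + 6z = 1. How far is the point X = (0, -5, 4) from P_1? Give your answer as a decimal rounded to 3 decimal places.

n·X − d = (-6)·(0) + (-1)·(-5) + (6)·(4) − 1 = 28; |n| = √73.
Distance = |28| / √73 = 28/√73 ≈ 3.277.

3.277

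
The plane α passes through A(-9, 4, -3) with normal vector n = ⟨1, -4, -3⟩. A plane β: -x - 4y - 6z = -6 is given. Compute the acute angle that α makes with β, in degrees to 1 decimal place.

27.3

α: n·r = n·A gives x - 4y - 3z = -16.
cos θ = |n₁·n₂| / (|n₁||n₂|) = |33| / (√26 · √53).
θ = arccos(0.88897) ≈ 27.3°.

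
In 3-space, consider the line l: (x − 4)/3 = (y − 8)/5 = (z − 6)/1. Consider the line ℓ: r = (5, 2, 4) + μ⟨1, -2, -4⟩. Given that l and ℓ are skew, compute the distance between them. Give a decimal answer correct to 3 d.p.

2.986

l has direction (3, 5, 1) through (4, 8, 6).
Common perpendicular direction n = (3, 5, 1) × (1, -2, -4) = (-18, 13, -11).
With w = (5, 2, 4) − (4, 8, 6) = (1, -6, -2), w · n = -74.
Distance = |w · n| / |n| = |-74| / √614 ≈ 2.986.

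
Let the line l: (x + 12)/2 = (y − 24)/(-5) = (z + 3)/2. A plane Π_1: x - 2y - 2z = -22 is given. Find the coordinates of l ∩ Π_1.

(-4, 4, 5)

l has direction (2, -5, 2) through (-12, 24, -3).
Substitute r = (-12, 24, -3) + t(2, -5, 2) into the plane: -54 + 8t = -22, so t = 4.
Intersection: (-12, 24, -3) + 4·(2, -5, 2) = (-4, 4, 5).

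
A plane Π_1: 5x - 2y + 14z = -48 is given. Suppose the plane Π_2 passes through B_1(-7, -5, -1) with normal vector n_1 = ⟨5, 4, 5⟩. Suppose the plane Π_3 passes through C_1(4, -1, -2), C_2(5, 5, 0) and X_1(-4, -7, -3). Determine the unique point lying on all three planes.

(-6, -5, -2)

Π_2: n_1·r = n_1·B_1 gives 5x + 4y + 5z = -60.
C_1C_2 = (1, 6, 2), C_1X_1 = (-8, -6, -1); a normal to Π_3 is C_1C_2 × C_1X_1 = (6, -15, 42).
Using C_1: Π_3 has equation 6x - 15y + 42z = -45.
Solving the 3×3 linear system 5x - 2y + 14z = -48, 5x + 4y + 5z = -60, 6x - 15y + 42z = -45 (e.g. by elimination or Cramer's rule, determinant = 189) gives (-6, -5, -2).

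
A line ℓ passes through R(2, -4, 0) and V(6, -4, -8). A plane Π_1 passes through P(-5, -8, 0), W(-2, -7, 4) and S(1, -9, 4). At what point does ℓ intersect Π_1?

A direction vector for ℓ is V − R = (4, 0, -8).
PW = (3, 1, 4), PS = (6, -1, 4); a normal to Π_1 is PW × PS = (8, 12, -9).
Using P: Π_1 has equation 8x + 12y - 9z = -136.
Substitute r = (2, -4, 0) + t(4, 0, -8) into the plane: -32 + 104t = -136, so t = -1.
Intersection: (2, -4, 0) + (-1)·(4, 0, -8) = (-2, -4, 8).

(-2, -4, 8)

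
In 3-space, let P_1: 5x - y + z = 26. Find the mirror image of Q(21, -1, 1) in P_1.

(-9, 5, -5)

λ = (n·Q − d)/|n|² = (107 − 26)/27 = 3.
Reflection = Q − 2λn = (21, -1, 1) − 6·(5, -1, 1) = (-9, 5, -5).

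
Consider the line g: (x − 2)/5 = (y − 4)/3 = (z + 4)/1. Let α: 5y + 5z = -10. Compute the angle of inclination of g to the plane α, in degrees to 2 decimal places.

28.56

g has direction (5, 3, 1) through (2, 4, -4).
sin θ = |n·v| / (|n||v|) = |20| / (√50 · √35) = 0.47809.
θ ≈ 28.56°.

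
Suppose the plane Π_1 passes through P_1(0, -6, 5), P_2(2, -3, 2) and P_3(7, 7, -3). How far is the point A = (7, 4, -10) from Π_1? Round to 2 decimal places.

1.21

P_1P_2 = (2, 3, -3), P_1P_3 = (7, 13, -8); a normal to Π_1 is P_1P_2 × P_1P_3 = (15, -5, 5).
Using P_1: Π_1 has equation 15x - 5y + 5z = 55.
n·A − d = (15)·(7) + (-5)·(4) + (5)·(-10) − 55 = -20; |n| = √275.
Distance = |-20| / √275 = 20/√275 ≈ 1.21.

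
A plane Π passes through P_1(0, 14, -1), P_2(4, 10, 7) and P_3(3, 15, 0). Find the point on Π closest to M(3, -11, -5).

P_1P_2 = (4, -4, 8), P_1P_3 = (3, 1, 1); a normal to Π is P_1P_2 × P_1P_3 = (-12, 20, 16).
Using P_1: Π has equation -12x + 20y + 16z = 264.
Foot = M − λn with λ = (n·M − d)/|n|² = (-336 − 264)/800 = -3/4.
Foot = (3, -11, -5) − (-3/4)·(-12, 20, 16) = (-6, 4, 7).

(-6, 4, 7)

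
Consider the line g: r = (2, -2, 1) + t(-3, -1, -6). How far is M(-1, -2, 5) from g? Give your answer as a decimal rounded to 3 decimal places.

Taking (2, -2, 1) on g with direction v = (-3, -1, -6): w = M − (2, -2, 1) = (-3, 0, 4), and w × v = (4, -30, 3).
Distance = |w × v| / |v| = √925 / √46 ≈ 4.484.

4.484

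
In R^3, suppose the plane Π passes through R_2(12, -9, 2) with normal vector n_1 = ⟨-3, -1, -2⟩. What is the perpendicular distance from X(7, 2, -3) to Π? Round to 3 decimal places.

Π: n_1·r = n_1·R_2 gives -3x - y - 2z = -31.
n·X − d = (-3)·(7) + (-1)·(2) + (-2)·(-3) − (-31) = 14; |n| = √14.
Distance = |14| / √14 = 14/√14 ≈ 3.742.

3.742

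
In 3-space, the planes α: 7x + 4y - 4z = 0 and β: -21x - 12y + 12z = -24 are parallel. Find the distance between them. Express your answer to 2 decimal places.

0.89

Rescale β by 1/(-3): 7x + 4y - 4z = 8. Then distance = |0 − 8| / √81 ≈ 0.89.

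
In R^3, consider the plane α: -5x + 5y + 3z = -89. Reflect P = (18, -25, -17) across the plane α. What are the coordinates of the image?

(-12, 5, 1)

λ = (n·P − d)/|n|² = (-266 − (-89))/59 = -3.
Reflection = P − 2λn = (18, -25, -17) − (-6)·(-5, 5, 3) = (-12, 5, 1).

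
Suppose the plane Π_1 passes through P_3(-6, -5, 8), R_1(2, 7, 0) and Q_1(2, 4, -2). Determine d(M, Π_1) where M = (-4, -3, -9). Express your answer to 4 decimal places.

P_3R_1 = (8, 12, -8), P_3Q_1 = (8, 9, -10); a normal to Π_1 is P_3R_1 × P_3Q_1 = (-48, 16, -24).
Using P_3: Π_1 has equation -48x + 16y - 24z = 16.
n·M − d = (-48)·(-4) + (16)·(-3) + (-24)·(-9) − 16 = 344; |n| = √3136.
Distance = |344| / √3136 = 344/√3136 ≈ 6.1429.

6.1429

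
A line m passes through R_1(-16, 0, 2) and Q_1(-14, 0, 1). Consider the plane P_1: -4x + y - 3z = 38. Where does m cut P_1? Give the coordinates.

(-8, 0, -2)

A direction vector for m is Q_1 − R_1 = (2, 0, -1).
Substitute r = (-16, 0, 2) + t(2, 0, -1) into the plane: 58 + (-5)t = 38, so t = 4.
Intersection: (-16, 0, 2) + 4·(2, 0, -1) = (-8, 0, -2).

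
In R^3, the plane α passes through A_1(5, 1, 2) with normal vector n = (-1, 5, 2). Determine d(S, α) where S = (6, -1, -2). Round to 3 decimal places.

3.469

α: n·r = n·A_1 gives -x + 5y + 2z = 4.
n·S − d = (-1)·(6) + (5)·(-1) + (2)·(-2) − 4 = -19; |n| = √30.
Distance = |-19| / √30 = 19/√30 ≈ 3.469.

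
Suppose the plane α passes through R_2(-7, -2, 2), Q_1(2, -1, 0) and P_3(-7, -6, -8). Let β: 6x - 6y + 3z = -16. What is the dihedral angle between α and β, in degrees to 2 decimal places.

R_2Q_1 = (9, 1, -2), R_2P_3 = (0, -4, -10); a normal to α is R_2Q_1 × R_2P_3 = (-18, 90, -36).
Using R_2: α has equation -18x + 90y - 36z = -126.
cos θ = |n₁·n₂| / (|n₁||n₂|) = |-756| / (√9720 · √81).
θ = arccos(0.85201) ≈ 31.57°.

31.57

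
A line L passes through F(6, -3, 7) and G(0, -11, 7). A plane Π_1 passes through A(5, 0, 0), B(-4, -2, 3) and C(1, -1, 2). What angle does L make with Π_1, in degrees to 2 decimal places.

42.95

A direction vector for L is G − F = (-6, -8, 0).
AB = (-9, -2, 3), AC = (-4, -1, 2); a normal to Π_1 is AB × AC = (-1, 6, 1).
Using A: Π_1 has equation -x + 6y + z = -5.
sin θ = |n·v| / (|n||v|) = |-42| / (√38 · √100) = 0.68133.
θ ≈ 42.95°.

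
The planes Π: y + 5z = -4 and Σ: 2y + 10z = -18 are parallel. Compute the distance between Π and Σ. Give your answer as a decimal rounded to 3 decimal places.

0.981

Rescale Σ by 1/2: y + 5z = -9. Then distance = |-4 − (-9)| / √26 ≈ 0.981.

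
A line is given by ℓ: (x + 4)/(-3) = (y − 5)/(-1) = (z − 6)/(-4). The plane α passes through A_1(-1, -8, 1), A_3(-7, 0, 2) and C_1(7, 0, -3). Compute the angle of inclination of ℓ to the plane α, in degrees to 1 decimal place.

ℓ has direction (-3, -1, -4) through (-4, 5, 6).
A_1A_3 = (-6, 8, 1), A_1C_1 = (8, 8, -4); a normal to α is A_1A_3 × A_1C_1 = (-40, -16, -112).
Using A_1: α has equation -40x - 16y - 112z = 56.
sin θ = |n·v| / (|n||v|) = |584| / (√14400 · √26) = 0.95443.
θ ≈ 72.6°.

72.6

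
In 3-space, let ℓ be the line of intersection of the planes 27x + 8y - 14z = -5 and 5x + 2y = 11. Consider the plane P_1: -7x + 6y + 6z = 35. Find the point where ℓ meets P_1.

Direction of ℓ: (27, 8, -14) × (5, 2, 0) = (28, -70, 14).
A point on ℓ: solving the two plane equations with x = 7 gives (7, -12, 7).
Substitute r = (7, -12, 7) + t(28, -70, 14) into the plane: -79 + (-532)t = 35, so t = -3/14.
Intersection: (7, -12, 7) + (-3/14)·(28, -70, 14) = (1, 3, 4).

(1, 3, 4)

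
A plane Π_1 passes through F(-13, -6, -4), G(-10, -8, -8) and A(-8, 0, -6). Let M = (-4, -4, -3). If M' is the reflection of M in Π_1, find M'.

(-12, 0, -11)

FG = (3, -2, -4), FA = (5, 6, -2); a normal to Π_1 is FG × FA = (28, -14, 28).
Using F: Π_1 has equation 28x - 14y + 28z = -392.
λ = (n·M − d)/|n|² = (-140 − (-392))/1764 = 1/7.
Reflection = M − 2λn = (-4, -4, -3) − (2/7)·(28, -14, 28) = (-12, 0, -11).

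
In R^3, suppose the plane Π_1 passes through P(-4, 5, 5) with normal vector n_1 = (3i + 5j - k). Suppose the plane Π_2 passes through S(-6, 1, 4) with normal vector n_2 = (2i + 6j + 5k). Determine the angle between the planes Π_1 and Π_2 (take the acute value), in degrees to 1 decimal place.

Π_1: n_1·r = n_1·P gives 3x + 5y - z = 8.
Π_2: n_2·r = n_2·S gives 2x + 6y + 5z = 14.
cos θ = |n₁·n₂| / (|n₁||n₂|) = |31| / (√35 · √65).
θ = arccos(0.64994) ≈ 49.5°.

49.5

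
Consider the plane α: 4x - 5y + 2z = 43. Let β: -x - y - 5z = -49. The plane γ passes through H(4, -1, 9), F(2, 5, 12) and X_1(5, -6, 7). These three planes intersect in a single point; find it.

(2, -3, 10)

HF = (-2, 6, 3), HX_1 = (1, -5, -2); a normal to γ is HF × HX_1 = (3, -1, 4).
Using H: γ has equation 3x - y + 4z = 49.
Solving the 3×3 linear system 4x - 5y + 2z = 43, -x - y - 5z = -49, 3x - y + 4z = 49 (e.g. by elimination or Cramer's rule, determinant = 27) gives (2, -3, 10).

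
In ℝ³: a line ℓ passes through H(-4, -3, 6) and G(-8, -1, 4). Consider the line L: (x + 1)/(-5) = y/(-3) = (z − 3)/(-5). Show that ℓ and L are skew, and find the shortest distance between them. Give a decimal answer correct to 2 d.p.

A direction vector for ℓ is G − H = (-4, 2, -2).
L has direction (-5, -3, -5) through (-1, 0, 3).
Common perpendicular direction n = (-4, 2, -2) × (-5, -3, -5) = (-16, -10, 22).
With w = (-1, 0, 3) − (-4, -3, 6) = (3, 3, -3), w · n = -144.
Since n ≠ 0 the lines are not parallel, and w · n = -144 ≠ 0 so they do not intersect; hence they are skew.
Distance = |w · n| / |n| = |-144| / √840 ≈ 4.97.

4.97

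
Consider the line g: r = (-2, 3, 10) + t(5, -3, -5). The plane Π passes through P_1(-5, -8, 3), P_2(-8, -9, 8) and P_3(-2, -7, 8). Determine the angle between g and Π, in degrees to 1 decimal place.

P_1P_2 = (-3, -1, 5), P_1P_3 = (3, 1, 5); a normal to Π is P_1P_2 × P_1P_3 = (-10, 30, 0).
Using P_1: Π has equation -10x + 30y = -190.
sin θ = |n·v| / (|n||v|) = |-140| / (√1000 · √59) = 0.57637.
θ ≈ 35.2°.

35.2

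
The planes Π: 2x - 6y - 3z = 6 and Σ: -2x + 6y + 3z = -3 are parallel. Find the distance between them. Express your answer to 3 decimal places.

0.429

Rescale Σ by 1/(-1): 2x - 6y - 3z = 3. Then distance = |6 − 3| / √49 ≈ 0.429.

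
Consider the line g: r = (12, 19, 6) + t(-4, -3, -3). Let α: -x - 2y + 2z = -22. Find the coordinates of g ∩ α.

(-4, 7, -6)

Substitute r = (12, 19, 6) + t(-4, -3, -3) into the plane: -38 + 4t = -22, so t = 4.
Intersection: (12, 19, 6) + 4·(-4, -3, -3) = (-4, 7, -6).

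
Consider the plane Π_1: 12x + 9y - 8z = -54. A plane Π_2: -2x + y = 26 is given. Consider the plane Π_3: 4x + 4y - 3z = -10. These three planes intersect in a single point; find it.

(-8, 10, 6)

Solving the 3×3 linear system 12x + 9y - 8z = -54, -2x + y = 26, 4x + 4y - 3z = -10 (e.g. by elimination or Cramer's rule, determinant = 6) gives (-8, 10, 6).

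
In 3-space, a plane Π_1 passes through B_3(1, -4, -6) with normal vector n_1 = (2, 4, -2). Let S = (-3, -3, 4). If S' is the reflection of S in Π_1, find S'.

Π_1: n_1·r = n_1·B_3 gives 2x + 4y - 2z = -2.
λ = (n·S − d)/|n|² = (-26 − (-2))/24 = -1.
Reflection = S − 2λn = (-3, -3, 4) − (-2)·(2, 4, -2) = (1, 5, 0).

(1, 5, 0)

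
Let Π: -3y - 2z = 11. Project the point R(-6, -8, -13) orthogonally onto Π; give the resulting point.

(-6, 1, -7)

Foot = R − λn with λ = (n·R − d)/|n|² = (50 − 11)/13 = 3.
Foot = (-6, -8, -13) − 3·(0, -3, -2) = (-6, 1, -7).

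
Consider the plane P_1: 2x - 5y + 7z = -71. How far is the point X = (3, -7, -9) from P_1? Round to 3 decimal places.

5.548

n·X − d = (2)·(3) + (-5)·(-7) + (7)·(-9) − (-71) = 49; |n| = √78.
Distance = |49| / √78 = 49/√78 ≈ 5.548.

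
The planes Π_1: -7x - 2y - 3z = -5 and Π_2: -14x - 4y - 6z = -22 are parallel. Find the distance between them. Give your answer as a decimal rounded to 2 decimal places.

Rescale Π_2 by 1/2: -7x - 2y - 3z = -11. Then distance = |-5 − (-11)| / √62 ≈ 0.76.

0.76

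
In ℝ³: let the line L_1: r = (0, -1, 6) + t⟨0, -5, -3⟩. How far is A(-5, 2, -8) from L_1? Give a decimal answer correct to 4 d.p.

Taking (0, -1, 6) on L_1 with direction v = (0, -5, -3): w = A − (0, -1, 6) = (-5, 3, -14), and w × v = (-79, -15, 25).
Distance = |w × v| / |v| = √7091 / √34 ≈ 14.4416.

14.4416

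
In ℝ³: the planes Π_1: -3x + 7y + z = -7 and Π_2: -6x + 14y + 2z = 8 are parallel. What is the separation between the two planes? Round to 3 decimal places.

1.432

Rescale Π_2 by 1/2: -3x + 7y + z = 4. Then distance = |-7 − 4| / √59 ≈ 1.432.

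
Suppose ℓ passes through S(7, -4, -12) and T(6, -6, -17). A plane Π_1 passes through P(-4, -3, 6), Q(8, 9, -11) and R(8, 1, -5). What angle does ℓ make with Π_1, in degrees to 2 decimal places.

A direction vector for ℓ is T − S = (-1, -2, -5).
PQ = (12, 12, -17), PR = (12, 4, -11); a normal to Π_1 is PQ × PR = (-64, -72, -96).
Using P: Π_1 has equation -64x - 72y - 96z = -104.
sin θ = |n·v| / (|n||v|) = |688| / (√18496 · √30) = 0.92361.
θ ≈ 67.46°.

67.46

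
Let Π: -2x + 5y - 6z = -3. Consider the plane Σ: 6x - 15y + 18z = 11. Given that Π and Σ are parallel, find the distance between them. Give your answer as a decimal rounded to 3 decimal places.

Rescale Σ by 1/(-3): -2x + 5y - 6z = -11/3. Then distance = |-3 − (-11/3)| / √65 ≈ 0.083.

0.083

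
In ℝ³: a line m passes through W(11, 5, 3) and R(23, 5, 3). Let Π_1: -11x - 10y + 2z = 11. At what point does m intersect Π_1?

(-5, 5, 3)

A direction vector for m is R − W = (12, 0, 0).
Substitute r = (11, 5, 3) + t(12, 0, 0) into the plane: -165 + (-132)t = 11, so t = -4/3.
Intersection: (11, 5, 3) + (-4/3)·(12, 0, 0) = (-5, 5, 3).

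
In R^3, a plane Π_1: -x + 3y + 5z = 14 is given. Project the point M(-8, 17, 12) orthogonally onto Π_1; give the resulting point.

(-5, 8, -3)

Foot = M − λn with λ = (n·M − d)/|n|² = (119 − 14)/35 = 3.
Foot = (-8, 17, 12) − 3·(-1, 3, 5) = (-5, 8, -3).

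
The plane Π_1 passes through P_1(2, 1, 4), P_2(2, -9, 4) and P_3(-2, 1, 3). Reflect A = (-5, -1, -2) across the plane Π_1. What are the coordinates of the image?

(-7, -1, 6)

P_1P_2 = (0, -10, 0), P_1P_3 = (-4, 0, -1); a normal to Π_1 is P_1P_2 × P_1P_3 = (10, 0, -40).
Using P_1: Π_1 has equation 10x - 40z = -140.
λ = (n·A − d)/|n|² = (30 − (-140))/1700 = 1/10.
Reflection = A − 2λn = (-5, -1, -2) − (1/5)·(10, 0, -40) = (-7, -1, 6).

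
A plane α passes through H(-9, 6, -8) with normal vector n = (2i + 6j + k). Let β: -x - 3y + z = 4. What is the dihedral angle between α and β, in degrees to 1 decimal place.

26.5

α: n·r = n·H gives 2x + 6y + z = 10.
cos θ = |n₁·n₂| / (|n₁||n₂|) = |-19| / (√41 · √11).
θ = arccos(0.89468) ≈ 26.5°.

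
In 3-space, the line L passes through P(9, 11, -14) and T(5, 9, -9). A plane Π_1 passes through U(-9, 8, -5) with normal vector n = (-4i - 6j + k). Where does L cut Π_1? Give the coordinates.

A direction vector for L is T − P = (-4, -2, 5).
Π_1: n·r = n·U gives -4x - 6y + z = -17.
Substitute r = (9, 11, -14) + t(-4, -2, 5) into the plane: -116 + 33t = -17, so t = 3.
Intersection: (9, 11, -14) + 3·(-4, -2, 5) = (-3, 5, 1).

(-3, 5, 1)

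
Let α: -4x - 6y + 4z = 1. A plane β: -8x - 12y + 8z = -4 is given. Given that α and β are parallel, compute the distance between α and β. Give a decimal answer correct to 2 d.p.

Rescale β by 1/2: -4x - 6y + 4z = -2. Then distance = |1 − (-2)| / √68 ≈ 0.36.

0.36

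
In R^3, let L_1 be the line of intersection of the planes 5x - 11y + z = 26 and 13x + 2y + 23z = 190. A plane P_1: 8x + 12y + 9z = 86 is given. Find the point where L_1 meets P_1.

Direction of L_1: (5, -11, 1) × (13, 2, 23) = (-255, -102, 153).
A point on L_1: solving the two plane equations with x = -16 gives (-16, -8, 18).
Substitute r = (-16, -8, 18) + t(-255, -102, 153) into the plane: -62 + (-1887)t = 86, so t = -4/51.
Intersection: (-16, -8, 18) + (-4/51)·(-255, -102, 153) = (4, 0, 6).

(4, 0, 6)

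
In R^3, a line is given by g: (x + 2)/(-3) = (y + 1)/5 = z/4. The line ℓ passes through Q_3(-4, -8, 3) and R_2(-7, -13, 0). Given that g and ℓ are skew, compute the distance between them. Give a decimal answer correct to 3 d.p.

g has direction (-3, 5, 4) through (-2, -1, 0).
A direction vector for ℓ is R_2 − Q_3 = (-3, -5, -3).
Common perpendicular direction n = (-3, 5, 4) × (-3, -5, -3) = (5, -21, 30).
With w = (-4, -8, 3) − (-2, -1, 0) = (-2, -7, 3), w · n = 227.
Distance = |w · n| / |n| = |227| / √1366 ≈ 6.142.

6.142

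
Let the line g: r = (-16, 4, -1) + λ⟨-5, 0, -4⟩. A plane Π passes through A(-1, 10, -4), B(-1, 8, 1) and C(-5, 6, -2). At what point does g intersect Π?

(-1, 4, 11)

AB = (0, -2, 5), AC = (-4, -4, 2); a normal to Π is AB × AC = (16, -20, -8).
Using A: Π has equation 16x - 20y - 8z = -184.
Substitute r = (-16, 4, -1) + t(-5, 0, -4) into the plane: -328 + (-48)t = -184, so t = -3.
Intersection: (-16, 4, -1) + (-3)·(-5, 0, -4) = (-1, 4, 11).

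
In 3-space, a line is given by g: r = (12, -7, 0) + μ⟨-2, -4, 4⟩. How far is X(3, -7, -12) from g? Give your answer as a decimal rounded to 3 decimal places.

14.142

Taking (12, -7, 0) on g with direction v = (-2, -4, 4): w = X − (12, -7, 0) = (-9, 0, -12), and w × v = (-48, 60, 36).
Distance = |w × v| / |v| = √7200 / √36 ≈ 14.142.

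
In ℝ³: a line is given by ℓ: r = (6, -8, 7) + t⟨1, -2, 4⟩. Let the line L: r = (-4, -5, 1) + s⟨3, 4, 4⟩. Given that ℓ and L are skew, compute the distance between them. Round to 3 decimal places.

Common perpendicular direction n = (1, -2, 4) × (3, 4, 4) = (-24, 8, 10).
With w = (-4, -5, 1) − (6, -8, 7) = (-10, 3, -6), w · n = 204.
Distance = |w · n| / |n| = |204| / √740 ≈ 7.499.

7.499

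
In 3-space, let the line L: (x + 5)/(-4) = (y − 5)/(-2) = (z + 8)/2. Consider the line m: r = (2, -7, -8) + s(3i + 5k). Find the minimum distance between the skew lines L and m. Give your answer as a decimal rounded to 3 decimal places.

13.406

L has direction (-4, -2, 2) through (-5, 5, -8).
Common perpendicular direction n = (-4, -2, 2) × (3, 0, 5) = (-10, 26, 6).
With w = (2, -7, -8) − (-5, 5, -8) = (7, -12, 0), w · n = -382.
Distance = |w · n| / |n| = |-382| / √812 ≈ 13.406.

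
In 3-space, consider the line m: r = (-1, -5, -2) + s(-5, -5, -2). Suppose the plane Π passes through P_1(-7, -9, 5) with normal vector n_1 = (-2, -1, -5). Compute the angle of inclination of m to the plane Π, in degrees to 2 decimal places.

38.40

Π: n_1·r = n_1·P_1 gives -2x - y - 5z = -2.
sin θ = |n·v| / (|n||v|) = |25| / (√30 · √54) = 0.62113.
θ ≈ 38.40°.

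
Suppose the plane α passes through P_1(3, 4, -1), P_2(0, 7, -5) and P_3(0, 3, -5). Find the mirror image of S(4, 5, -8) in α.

(-4, 5, -2)

P_1P_2 = (-3, 3, -4), P_1P_3 = (-3, -1, -4); a normal to α is P_1P_2 × P_1P_3 = (-16, 0, 12).
Using P_1: α has equation -16x + 12z = -60.
λ = (n·S − d)/|n|² = (-160 − (-60))/400 = -1/4.
Reflection = S − 2λn = (4, 5, -8) − (-1/2)·(-16, 0, 12) = (-4, 5, -2).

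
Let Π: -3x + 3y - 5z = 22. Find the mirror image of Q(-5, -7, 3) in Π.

(-11, -1, -7)

λ = (n·Q − d)/|n|² = (-21 − 22)/43 = -1.
Reflection = Q − 2λn = (-5, -7, 3) − (-2)·(-3, 3, -5) = (-11, -1, -7).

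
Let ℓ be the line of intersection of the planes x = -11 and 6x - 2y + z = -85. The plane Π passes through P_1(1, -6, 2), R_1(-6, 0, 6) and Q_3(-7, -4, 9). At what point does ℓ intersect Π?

Direction of ℓ: (1, 0, 0) × (6, -2, 1) = (0, -1, -2).
A point on ℓ: solving the two plane equations with y = 6 gives (-11, 6, -7).
P_1R_1 = (-7, 6, 4), P_1Q_3 = (-8, 2, 7); a normal to Π is P_1R_1 × P_1Q_3 = (34, 17, 34).
Using P_1: Π has equation 34x + 17y + 34z = 0.
Substitute r = (-11, 6, -7) + t(0, -1, -2) into the plane: -510 + (-85)t = 0, so t = -6.
Intersection: (-11, 6, -7) + (-6)·(0, -1, -2) = (-11, 12, 5).

(-11, 12, 5)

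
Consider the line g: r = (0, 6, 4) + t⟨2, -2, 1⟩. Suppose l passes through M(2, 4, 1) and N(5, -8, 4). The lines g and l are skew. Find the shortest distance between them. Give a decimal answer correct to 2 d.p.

A direction vector for l is N − M = (3, -12, 3).
Common perpendicular direction n = (2, -2, 1) × (3, -12, 3) = (6, -3, -18).
With w = (2, 4, 1) − (0, 6, 4) = (2, -2, -3), w · n = 72.
Distance = |w · n| / |n| = |72| / √369 ≈ 3.75.

3.75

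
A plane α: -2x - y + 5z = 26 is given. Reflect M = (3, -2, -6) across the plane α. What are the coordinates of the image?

(-5, -6, 14)

λ = (n·M − d)/|n|² = (-34 − 26)/30 = -2.
Reflection = M − 2λn = (3, -2, -6) − (-4)·(-2, -1, 5) = (-5, -6, 14).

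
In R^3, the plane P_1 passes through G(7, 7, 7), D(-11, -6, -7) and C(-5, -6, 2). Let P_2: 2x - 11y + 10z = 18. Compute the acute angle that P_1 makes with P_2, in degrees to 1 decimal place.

GD = (-18, -13, -14), GC = (-12, -13, -5); a normal to P_1 is GD × GC = (-117, 78, 78).
Using G: P_1 has equation -117x + 78y + 78z = 273.
cos θ = |n₁·n₂| / (|n₁||n₂|) = |-312| / (√25857 · √225).
θ = arccos(0.12935) ≈ 82.6°.

82.6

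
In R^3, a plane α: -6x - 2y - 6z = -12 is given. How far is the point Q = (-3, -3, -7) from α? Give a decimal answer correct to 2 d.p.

8.95

n·Q − d = (-6)·(-3) + (-2)·(-3) + (-6)·(-7) − (-12) = 78; |n| = √76.
Distance = |78| / √76 = 78/√76 ≈ 8.95.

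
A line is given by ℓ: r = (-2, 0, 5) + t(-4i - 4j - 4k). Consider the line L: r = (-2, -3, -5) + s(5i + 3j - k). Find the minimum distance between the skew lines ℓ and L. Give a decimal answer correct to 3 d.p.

0.267

Common perpendicular direction n = (-4, -4, -4) × (5, 3, -1) = (16, -24, 8).
With w = (-2, -3, -5) − (-2, 0, 5) = (0, -3, -10), w · n = -8.
Distance = |w · n| / |n| = |-8| / √896 ≈ 0.267.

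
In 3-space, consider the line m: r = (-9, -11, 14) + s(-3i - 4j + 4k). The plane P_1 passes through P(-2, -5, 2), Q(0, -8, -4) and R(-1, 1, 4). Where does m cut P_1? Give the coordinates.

PQ = (2, -3, -6), PR = (1, 6, 2); a normal to P_1 is PQ × PR = (30, -10, 15).
Using P: P_1 has equation 30x - 10y + 15z = 20.
Substitute r = (-9, -11, 14) + t(-3, -4, 4) into the plane: 50 + 10t = 20, so t = -3.
Intersection: (-9, -11, 14) + (-3)·(-3, -4, 4) = (0, 1, 2).

(0, 1, 2)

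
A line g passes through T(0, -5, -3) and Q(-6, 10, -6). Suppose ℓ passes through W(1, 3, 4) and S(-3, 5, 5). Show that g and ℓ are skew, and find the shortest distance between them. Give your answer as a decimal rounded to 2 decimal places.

9.04

A direction vector for g is Q − T = (-6, 15, -3).
A direction vector for ℓ is S − W = (-4, 2, 1).
Common perpendicular direction n = (-6, 15, -3) × (-4, 2, 1) = (21, 18, 48).
With w = (1, 3, 4) − (0, -5, -3) = (1, 8, 7), w · n = 501.
Since n ≠ 0 the lines are not parallel, and w · n = 501 ≠ 0 so they do not intersect; hence they are skew.
Distance = |w · n| / |n| = |501| / √3069 ≈ 9.04.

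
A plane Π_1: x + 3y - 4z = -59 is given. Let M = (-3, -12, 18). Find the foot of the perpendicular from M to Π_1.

Foot = M − λn with λ = (n·M − d)/|n|² = (-111 − (-59))/26 = -2.
Foot = (-3, -12, 18) − (-2)·(1, 3, -4) = (-1, -6, 10).

(-1, -6, 10)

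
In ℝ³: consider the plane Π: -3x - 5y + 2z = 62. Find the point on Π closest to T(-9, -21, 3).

Foot = T − λn with λ = (n·T − d)/|n|² = (138 − 62)/38 = 2.
Foot = (-9, -21, 3) − 2·(-3, -5, 2) = (-3, -11, -1).

(-3, -11, -1)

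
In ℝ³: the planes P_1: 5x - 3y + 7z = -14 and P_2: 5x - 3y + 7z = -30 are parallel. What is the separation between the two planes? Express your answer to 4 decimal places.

1.7562

Same normal n = (5, -3, 7) with |n| = √83; distance = |-14 − (-30)| / |n| = 16/√83 ≈ 1.7562.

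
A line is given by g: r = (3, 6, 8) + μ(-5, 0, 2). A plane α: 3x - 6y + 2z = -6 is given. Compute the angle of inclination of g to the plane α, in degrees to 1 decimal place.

17.0

sin θ = |n·v| / (|n||v|) = |-11| / (√49 · √29) = 0.29181.
θ ≈ 17.0°.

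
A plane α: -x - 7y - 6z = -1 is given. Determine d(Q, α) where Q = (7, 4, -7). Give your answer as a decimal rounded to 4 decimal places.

0.8627

n·Q − d = (-1)·(7) + (-7)·(4) + (-6)·(-7) − (-1) = 8; |n| = √86.
Distance = |8| / √86 = 8/√86 ≈ 0.8627.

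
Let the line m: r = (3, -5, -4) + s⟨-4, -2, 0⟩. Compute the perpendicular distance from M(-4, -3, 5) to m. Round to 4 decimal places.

Taking (3, -5, -4) on m with direction v = (-4, -2, 0): w = M − (3, -5, -4) = (-7, 2, 9), and w × v = (18, -36, 22).
Distance = |w × v| / |v| = √2104 / √20 ≈ 10.2567.

10.2567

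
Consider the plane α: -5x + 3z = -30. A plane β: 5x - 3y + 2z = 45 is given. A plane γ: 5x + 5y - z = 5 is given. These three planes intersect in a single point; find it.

(6, -5, 0)

Solving the 3×3 linear system -5x + 3z = -30, 5x - 3y + 2z = 45, 5x + 5y - z = 5 (e.g. by elimination or Cramer's rule, determinant = 155) gives (6, -5, 0).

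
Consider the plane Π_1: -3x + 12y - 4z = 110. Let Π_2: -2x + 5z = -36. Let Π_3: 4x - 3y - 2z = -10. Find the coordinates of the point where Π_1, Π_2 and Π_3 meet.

(-2, 6, -8)

Solving the 3×3 linear system -3x + 12y - 4z = 110, -2x + 5z = -36, 4x - 3y - 2z = -10 (e.g. by elimination or Cramer's rule, determinant = 123) gives (-2, 6, -8).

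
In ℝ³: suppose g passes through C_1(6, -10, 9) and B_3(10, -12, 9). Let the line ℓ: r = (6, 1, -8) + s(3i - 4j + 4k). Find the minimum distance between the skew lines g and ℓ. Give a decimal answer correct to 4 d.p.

A direction vector for g is B_3 − C_1 = (4, -2, 0).
Common perpendicular direction n = (4, -2, 0) × (3, -4, 4) = (-8, -16, -10).
With w = (6, 1, -8) − (6, -10, 9) = (0, 11, -17), w · n = -6.
Distance = |w · n| / |n| = |-6| / √420 ≈ 0.2928.

0.2928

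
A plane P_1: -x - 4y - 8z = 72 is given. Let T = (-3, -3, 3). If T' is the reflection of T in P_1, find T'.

(-5, -11, -13)

λ = (n·T − d)/|n|² = (-9 − 72)/81 = -1.
Reflection = T − 2λn = (-3, -3, 3) − (-2)·(-1, -4, -8) = (-5, -11, -13).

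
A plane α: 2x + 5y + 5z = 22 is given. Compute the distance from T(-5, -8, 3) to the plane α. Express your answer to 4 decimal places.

n·T − d = (2)·(-5) + (5)·(-8) + (5)·(3) − 22 = -57; |n| = √54.
Distance = |-57| / √54 = 57/√54 ≈ 7.7567.

7.7567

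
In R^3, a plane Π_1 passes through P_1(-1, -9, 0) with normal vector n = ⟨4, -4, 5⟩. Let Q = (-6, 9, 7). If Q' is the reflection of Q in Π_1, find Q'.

Π_1: n·r = n·P_1 gives 4x - 4y + 5z = 32.
λ = (n·Q − d)/|n|² = (-25 − 32)/57 = -1.
Reflection = Q − 2λn = (-6, 9, 7) − (-2)·(4, -4, 5) = (2, 1, 17).

(2, 1, 17)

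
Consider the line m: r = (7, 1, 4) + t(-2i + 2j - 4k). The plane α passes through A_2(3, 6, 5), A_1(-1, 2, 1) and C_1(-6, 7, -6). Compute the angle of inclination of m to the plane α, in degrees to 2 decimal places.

A_2A_1 = (-4, -4, -4), A_2C_1 = (-9, 1, -11); a normal to α is A_2A_1 × A_2C_1 = (48, -8, -40).
Using A_2: α has equation 48x - 8y - 40z = -104.
sin θ = |n·v| / (|n||v|) = |48| / (√3968 · √24) = 0.15554.
θ ≈ 8.95°.

8.95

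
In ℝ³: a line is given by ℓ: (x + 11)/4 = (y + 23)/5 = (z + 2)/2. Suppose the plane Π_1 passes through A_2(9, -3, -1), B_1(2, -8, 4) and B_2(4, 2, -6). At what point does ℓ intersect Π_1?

ℓ has direction (4, 5, 2) through (-11, -23, -2).
A_2B_1 = (-7, -5, 5), A_2B_2 = (-5, 5, -5); a normal to Π_1 is A_2B_1 × A_2B_2 = (0, -60, -60).
Using A_2: Π_1 has equation -60y - 60z = 240.
Substitute r = (-11, -23, -2) + t(4, 5, 2) into the plane: 1500 + (-420)t = 240, so t = 3.
Intersection: (-11, -23, -2) + 3·(4, 5, 2) = (1, -8, 4).

(1, -8, 4)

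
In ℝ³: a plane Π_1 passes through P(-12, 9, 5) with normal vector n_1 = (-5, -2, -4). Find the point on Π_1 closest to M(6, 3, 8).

(-4, -1, 0)

Π_1: n_1·r = n_1·P gives -5x - 2y - 4z = 22.
Foot = M − λn with λ = (n·M − d)/|n|² = (-68 − 22)/45 = -2.
Foot = (6, 3, 8) − (-2)·(-5, -2, -4) = (-4, -1, 0).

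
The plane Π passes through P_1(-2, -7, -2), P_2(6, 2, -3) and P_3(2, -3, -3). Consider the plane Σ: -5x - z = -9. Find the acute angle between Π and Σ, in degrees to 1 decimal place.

P_1P_2 = (8, 9, -1), P_1P_3 = (4, 4, -1); a normal to Π is P_1P_2 × P_1P_3 = (-5, 4, -4).
Using P_1: Π has equation -5x + 4y - 4z = -10.
cos θ = |n₁·n₂| / (|n₁||n₂|) = |29| / (√57 · √26).
θ = arccos(0.75331) ≈ 41.1°.

41.1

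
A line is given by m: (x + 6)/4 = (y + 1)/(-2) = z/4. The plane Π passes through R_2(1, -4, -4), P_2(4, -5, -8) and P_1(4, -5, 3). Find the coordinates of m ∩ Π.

(-2, -3, 4)

m has direction (4, -2, 4) through (-6, -1, 0).
R_2P_2 = (3, -1, -4), R_2P_1 = (3, -1, 7); a normal to Π is R_2P_2 × R_2P_1 = (-11, -33, 0).
Using R_2: Π has equation -11x - 33y = 121.
Substitute r = (-6, -1, 0) + t(4, -2, 4) into the plane: 99 + 22t = 121, so t = 1.
Intersection: (-6, -1, 0) + 1·(4, -2, 4) = (-2, -3, 4).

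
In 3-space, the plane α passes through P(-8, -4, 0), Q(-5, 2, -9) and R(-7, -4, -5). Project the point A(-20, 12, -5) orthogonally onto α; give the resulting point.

(-5, 9, -2)

PQ = (3, 6, -9), PR = (1, 0, -5); a normal to α is PQ × PR = (-30, 6, -6).
Using P: α has equation -30x + 6y - 6z = 216.
Foot = A − λn with λ = (n·A − d)/|n|² = (702 − 216)/972 = 1/2.
Foot = (-20, 12, -5) − (1/2)·(-30, 6, -6) = (-5, 9, -2).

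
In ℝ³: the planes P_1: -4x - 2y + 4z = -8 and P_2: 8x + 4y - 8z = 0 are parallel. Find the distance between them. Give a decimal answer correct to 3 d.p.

1.333

Rescale P_2 by 1/(-2): -4x - 2y + 4z = 0. Then distance = |-8 − 0| / √36 ≈ 1.333.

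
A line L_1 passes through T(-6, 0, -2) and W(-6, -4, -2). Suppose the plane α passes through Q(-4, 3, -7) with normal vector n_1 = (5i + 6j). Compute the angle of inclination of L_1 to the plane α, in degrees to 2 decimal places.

50.19

A direction vector for L_1 is W − T = (0, -4, 0).
α: n_1·r = n_1·Q gives 5x + 6y = -2.
sin θ = |n·v| / (|n||v|) = |-24| / (√61 · √16) = 0.76822.
θ ≈ 50.19°.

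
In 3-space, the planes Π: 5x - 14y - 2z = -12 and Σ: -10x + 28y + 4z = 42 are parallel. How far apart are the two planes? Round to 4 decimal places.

Rescale Σ by 1/(-2): 5x - 14y - 2z = -21. Then distance = |-12 − (-21)| / √225 ≈ 0.6000.

0.6000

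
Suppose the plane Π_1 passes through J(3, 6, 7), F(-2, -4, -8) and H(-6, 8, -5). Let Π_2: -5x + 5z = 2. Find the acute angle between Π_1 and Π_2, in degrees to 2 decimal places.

JF = (-5, -10, -15), JH = (-9, 2, -12); a normal to Π_1 is JF × JH = (150, 75, -100).
Using J: Π_1 has equation 150x + 75y - 100z = 200.
cos θ = |n₁·n₂| / (|n₁||n₂|) = |-1250| / (√38125 · √50).
θ = arccos(0.90536) ≈ 25.13°.

25.13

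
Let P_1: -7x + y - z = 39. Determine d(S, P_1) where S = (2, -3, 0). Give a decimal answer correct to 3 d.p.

n·S − d = (-7)·(2) + (1)·(-3) + (-1)·(0) − 39 = -56; |n| = √51.
Distance = |-56| / √51 = 56/√51 ≈ 7.842.

7.842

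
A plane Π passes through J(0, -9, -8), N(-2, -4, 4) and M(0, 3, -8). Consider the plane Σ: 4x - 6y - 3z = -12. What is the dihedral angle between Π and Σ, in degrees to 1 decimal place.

JN = (-2, 5, 12), JM = (0, 12, 0); a normal to Π is JN × JM = (-144, 0, -24).
Using J: Π has equation -144x - 24z = 192.
cos θ = |n₁·n₂| / (|n₁||n₂|) = |-504| / (√21312 · √61).
θ = arccos(0.44203) ≈ 63.8°.

63.8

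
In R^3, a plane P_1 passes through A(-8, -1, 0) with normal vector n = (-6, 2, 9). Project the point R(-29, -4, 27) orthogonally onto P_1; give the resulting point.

P_1: n·r = n·A gives -6x + 2y + 9z = 46.
Foot = R − λn with λ = (n·R − d)/|n|² = (409 − 46)/121 = 3.
Foot = (-29, -4, 27) − 3·(-6, 2, 9) = (-11, -10, 0).

(-11, -10, 0)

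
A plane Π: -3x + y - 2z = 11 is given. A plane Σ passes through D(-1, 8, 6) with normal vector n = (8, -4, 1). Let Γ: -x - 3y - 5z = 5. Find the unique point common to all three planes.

Σ: n·r = n·D gives 8x - 4y + z = -34.
Solving the 3×3 linear system -3x + y - 2z = 11, 8x - 4y + z = -34, -x - 3y - 5z = 5 (e.g. by elimination or Cramer's rule, determinant = 26) gives (-6, -3, 2).

(-6, -3, 2)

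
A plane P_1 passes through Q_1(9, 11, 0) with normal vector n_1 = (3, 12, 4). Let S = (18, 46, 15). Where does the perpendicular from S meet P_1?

(9, 10, 3)

P_1: n_1·r = n_1·Q_1 gives 3x + 12y + 4z = 159.
Foot = S − λn with λ = (n·S − d)/|n|² = (666 − 159)/169 = 3.
Foot = (18, 46, 15) − 3·(3, 12, 4) = (9, 10, 3).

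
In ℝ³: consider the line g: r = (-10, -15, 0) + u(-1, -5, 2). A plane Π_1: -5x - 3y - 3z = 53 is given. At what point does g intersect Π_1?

(-7, 0, -6)

Substitute r = (-10, -15, 0) + t(-1, -5, 2) into the plane: 95 + 14t = 53, so t = -3.
Intersection: (-10, -15, 0) + (-3)·(-1, -5, 2) = (-7, 0, -6).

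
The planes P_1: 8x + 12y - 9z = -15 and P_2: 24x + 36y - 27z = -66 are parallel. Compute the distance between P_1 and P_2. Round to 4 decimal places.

0.4118

Rescale P_2 by 1/3: 8x + 12y - 9z = -22. Then distance = |-15 − (-22)| / √289 ≈ 0.4118.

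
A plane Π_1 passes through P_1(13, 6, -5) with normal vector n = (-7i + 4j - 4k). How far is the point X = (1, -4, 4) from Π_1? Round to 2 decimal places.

0.89

Π_1: n·r = n·P_1 gives -7x + 4y - 4z = -47.
n·X − d = (-7)·(1) + (4)·(-4) + (-4)·(4) − (-47) = 8; |n| = √81.
Distance = |8| / √81 = 8/√81 ≈ 0.89.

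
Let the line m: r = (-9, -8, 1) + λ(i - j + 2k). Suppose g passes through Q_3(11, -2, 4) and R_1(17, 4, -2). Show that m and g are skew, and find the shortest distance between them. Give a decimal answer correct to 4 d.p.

A direction vector for g is R_1 − Q_3 = (6, 6, -6).
Common perpendicular direction n = (1, -1, 2) × (6, 6, -6) = (-6, 18, 12).
With w = (11, -2, 4) − (-9, -8, 1) = (20, 6, 3), w · n = 24.
Since n ≠ 0 the lines are not parallel, and w · n = 24 ≠ 0 so they do not intersect; hence they are skew.
Distance = |w · n| / |n| = |24| / √504 ≈ 1.0690.

1.0690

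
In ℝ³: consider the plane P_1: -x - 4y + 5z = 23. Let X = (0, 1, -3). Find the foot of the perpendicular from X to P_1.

(-1, -3, 2)

Foot = X − λn with λ = (n·X − d)/|n|² = (-19 − 23)/42 = -1.
Foot = (0, 1, -3) − (-1)·(-1, -4, 5) = (-1, -3, 2).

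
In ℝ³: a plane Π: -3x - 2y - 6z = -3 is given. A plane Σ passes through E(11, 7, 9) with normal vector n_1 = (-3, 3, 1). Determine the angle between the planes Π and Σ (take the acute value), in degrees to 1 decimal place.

84.4

Σ: n_1·r = n_1·E gives -3x + 3y + z = -3.
cos θ = |n₁·n₂| / (|n₁||n₂|) = |-3| / (√49 · √19).
θ = arccos(0.09832) ≈ 84.4°.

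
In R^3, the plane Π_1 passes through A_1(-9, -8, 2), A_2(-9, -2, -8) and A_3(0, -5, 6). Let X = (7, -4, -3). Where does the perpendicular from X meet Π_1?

A_1A_2 = (0, 6, -10), A_1A_3 = (9, 3, 4); a normal to Π_1 is A_1A_2 × A_1A_3 = (54, -90, -54).
Using A_1: Π_1 has equation 54x - 90y - 54z = 126.
Foot = X − λn with λ = (n·X − d)/|n|² = (900 − 126)/13932 = 1/18.
Foot = (7, -4, -3) − (1/18)·(54, -90, -54) = (4, 1, 0).

(4, 1, 0)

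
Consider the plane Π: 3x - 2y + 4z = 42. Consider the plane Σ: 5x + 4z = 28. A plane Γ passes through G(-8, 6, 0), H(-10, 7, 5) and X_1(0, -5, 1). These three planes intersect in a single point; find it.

GH = (-2, 1, 5), GX_1 = (8, -11, 1); a normal to Γ is GH × GX_1 = (56, 42, 14).
Using G: Γ has equation 56x + 42y + 14z = -196.
Solving the 3×3 linear system 3x - 2y + 4z = 42, 5x + 4z = 28, 56x + 42y + 14z = -196 (e.g. by elimination or Cramer's rule, determinant = 28) gives (0, -7, 7).

(0, -7, 7)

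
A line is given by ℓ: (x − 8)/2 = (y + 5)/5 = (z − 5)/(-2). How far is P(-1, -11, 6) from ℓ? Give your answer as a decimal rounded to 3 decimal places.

ℓ has direction (2, 5, -2) through (8, -5, 5).
Taking (8, -5, 5) on ℓ with direction v = (2, 5, -2): w = P − (8, -5, 5) = (-9, -6, 1), and w × v = (7, -16, -33).
Distance = |w × v| / |v| = √1394 / √33 ≈ 6.499.

6.499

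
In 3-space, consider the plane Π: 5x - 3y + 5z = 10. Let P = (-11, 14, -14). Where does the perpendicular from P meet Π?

Foot = P − λn with λ = (n·P − d)/|n|² = (-167 − 10)/59 = -3.
Foot = (-11, 14, -14) − (-3)·(5, -3, 5) = (4, 5, 1).

(4, 5, 1)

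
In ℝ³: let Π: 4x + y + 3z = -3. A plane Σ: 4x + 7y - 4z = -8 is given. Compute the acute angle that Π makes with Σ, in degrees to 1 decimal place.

cos θ = |n₁·n₂| / (|n₁||n₂|) = |11| / (√26 · √81).
θ = arccos(0.23970) ≈ 76.1°.

76.1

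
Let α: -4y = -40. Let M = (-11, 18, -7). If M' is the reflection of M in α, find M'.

λ = (n·M − d)/|n|² = (-72 − (-40))/16 = -2.
Reflection = M − 2λn = (-11, 18, -7) − (-4)·(0, -4, 0) = (-11, 2, -7).

(-11, 2, -7)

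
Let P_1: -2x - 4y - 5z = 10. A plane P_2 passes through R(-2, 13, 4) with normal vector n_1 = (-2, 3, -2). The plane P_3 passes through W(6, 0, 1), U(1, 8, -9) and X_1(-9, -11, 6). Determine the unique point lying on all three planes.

P_2: n_1·r = n_1·R gives -2x + 3y - 2z = 35.
WU = (-5, 8, -10), WX_1 = (-15, -11, 5); a normal to P_3 is WU × WX_1 = (-70, 175, 175).
Using W: P_3 has equation -70x + 175y + 175z = -245.
Solving the 3×3 linear system -2x - 4y - 5z = 10, -2x + 3y - 2z = 35, -70x + 175y + 175z = -245 (e.g. by elimination or Cramer's rule, determinant = -3010) gives (1, 7, -8).

(1, 7, -8)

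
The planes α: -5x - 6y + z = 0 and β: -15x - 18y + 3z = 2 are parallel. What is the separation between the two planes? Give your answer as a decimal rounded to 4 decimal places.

Rescale β by 1/3: -5x - 6y + z = 2/3. Then distance = |0 − (2/3)| / √62 ≈ 0.0847.

0.0847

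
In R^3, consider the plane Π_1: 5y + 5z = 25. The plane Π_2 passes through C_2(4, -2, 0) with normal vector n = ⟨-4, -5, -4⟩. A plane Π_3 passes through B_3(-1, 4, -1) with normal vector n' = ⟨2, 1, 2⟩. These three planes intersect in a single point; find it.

(-4, 2, 3)

Π_2: n·r = n·C_2 gives -4x - 5y - 4z = -6.
Π_3: n'·r = n'·B_3 gives 2x + y + 2z = 0.
Solving the 3×3 linear system 5y + 5z = 25, -4x - 5y - 4z = -6, 2x + y + 2z = 0 (e.g. by elimination or Cramer's rule, determinant = 30) gives (-4, 2, 3).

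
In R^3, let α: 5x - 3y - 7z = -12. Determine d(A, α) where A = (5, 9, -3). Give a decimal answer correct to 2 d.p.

n·A − d = (5)·(5) + (-3)·(9) + (-7)·(-3) − (-12) = 31; |n| = √83.
Distance = |31| / √83 = 31/√83 ≈ 3.40.

3.40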